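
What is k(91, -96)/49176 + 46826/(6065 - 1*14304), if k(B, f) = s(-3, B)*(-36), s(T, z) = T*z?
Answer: -61715069/11254474 ≈ -5.4836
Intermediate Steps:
k(B, f) = 108*B (k(B, f) = -3*B*(-36) = 108*B)
k(91, -96)/49176 + 46826/(6065 - 1*14304) = (108*91)/49176 + 46826/(6065 - 1*14304) = 9828*(1/49176) + 46826/(6065 - 14304) = 273/1366 + 46826/(-8239) = 273/1366 + 46826*(-1/8239) = 273/1366 - 46826/8239 = -61715069/11254474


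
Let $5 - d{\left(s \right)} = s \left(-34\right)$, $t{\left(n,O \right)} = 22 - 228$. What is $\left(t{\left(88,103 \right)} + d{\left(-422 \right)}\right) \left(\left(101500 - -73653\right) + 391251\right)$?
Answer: $-8240611796$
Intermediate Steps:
$t{\left(n,O \right)} = -206$ ($t{\left(n,O \right)} = 22 - 228 = -206$)
$d{\left(s \right)} = 5 + 34 s$ ($d{\left(s \right)} = 5 - s \left(-34\right) = 5 - - 34 s = 5 + 34 s$)
$\left(t{\left(88,103 \right)} + d{\left(-422 \right)}\right) \left(\left(101500 - -73653\right) + 391251\right) = \left(-206 + \left(5 + 34 \left(-422\right)\right)\right) \left(\left(101500 - -73653\right) + 391251\right) = \left(-206 + \left(5 - 14348\right)\right) \left(\left(101500 + 73653\right) + 391251\right) = \left(-206 - 14343\right) \left(175153 + 391251\right) = \left(-14549\right) 566404 = -8240611796$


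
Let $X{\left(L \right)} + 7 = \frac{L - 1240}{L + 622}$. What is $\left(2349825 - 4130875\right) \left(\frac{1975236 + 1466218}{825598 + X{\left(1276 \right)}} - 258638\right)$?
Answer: $\frac{360904766433941864000}{783485877} \approx 4.6064 \cdot 10^{11}$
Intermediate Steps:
$X{\left(L \right)} = -7 + \frac{-1240 + L}{622 + L}$ ($X{\left(L \right)} = -7 + \frac{L - 1240}{L + 622} = -7 + \frac{-1240 + L}{622 + L}$)
$\left(2349825 - 4130875\right) \left(\frac{1975236 + 1466218}{825598 + X{\left(1276 \right)}} - 258638\right) = \left(2349825 - 4130875\right) \left(\frac{1975236 + 1466218}{825598 + \frac{2 \left(-2797 - 3828\right)}{622 + 1276}} - 258638\right) = - 1781050 \left(\frac{3441454}{825598 + \frac{2 \left(-2797 - 3828\right)}{1898}} - 258638\right) = - 1781050 \left(\frac{3441454}{825598 + 2 \cdot \frac{1}{1898} \left(-6625\right)} - 258638\right) = - 1781050 \left(\frac{3441454}{825598 - \frac{6625}{949}} - 258638\right) = - 1781050 \left(\frac{3441454}{\frac{783485877}{949}} - 258638\right) = - 1781050 \left(3441454 \cdot \frac{949}{783485877} - 258638\right) = - 1781050 \left(\frac{3265939846}{783485877} - 258638\right) = \left(-1781050\right) \left(- \frac{202635954315680}{783485877}\right) = \frac{360904766433941864000}{783485877}$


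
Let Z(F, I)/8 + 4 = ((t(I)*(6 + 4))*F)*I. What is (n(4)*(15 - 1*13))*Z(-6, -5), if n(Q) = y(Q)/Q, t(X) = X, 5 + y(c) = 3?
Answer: 12032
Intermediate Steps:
y(c) = -2 (y(c) = -5 + 3 = -2)
Z(F, I) = -32 + 80*F*I² (Z(F, I) = -32 + 8*(((I*(6 + 4))*F)*I) = -32 + 8*(((I*10)*F)*I) = -32 + 8*(((10*I)*F)*I) = -32 + 8*((10*F*I)*I) = -32 + 8*(10*F*I²) = -32 + 80*F*I²)
n(Q) = -2/Q
(n(4)*(15 - 1*13))*Z(-6, -5) = ((-2/4)*(15 - 1*13))*(-32 + 80*(-6)*(-5)²) = ((-2*¼)*(15 - 13))*(-32 + 80*(-6)*25) = (-½*2)*(-32 - 12000) = -1*(-12032) = 12032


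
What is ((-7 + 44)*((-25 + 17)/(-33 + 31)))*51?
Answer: 7548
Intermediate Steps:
((-7 + 44)*((-25 + 17)/(-33 + 31)))*51 = (37*(-8/(-2)))*51 = (37*(-8*(-½)))*51 = (37*4)*51 = 148*51 = 7548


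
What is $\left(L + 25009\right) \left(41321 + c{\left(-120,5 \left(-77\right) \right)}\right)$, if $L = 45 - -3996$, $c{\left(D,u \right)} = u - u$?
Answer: $1200375050$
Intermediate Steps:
$c{\left(D,u \right)} = 0$
$L = 4041$ ($L = 45 + 3996 = 4041$)
$\left(L + 25009\right) \left(41321 + c{\left(-120,5 \left(-77\right) \right)}\right) = \left(4041 + 25009\right) \left(41321 + 0\right) = 29050 \cdot 41321 = 1200375050$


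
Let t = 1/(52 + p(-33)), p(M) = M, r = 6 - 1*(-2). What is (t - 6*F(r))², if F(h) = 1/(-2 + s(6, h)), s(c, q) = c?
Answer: 3025/1444 ≈ 2.0949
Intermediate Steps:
r = 8 (r = 6 + 2 = 8)
F(h) = ¼ (F(h) = 1/(-2 + 6) = 1/4 = ¼)
t = 1/19 (t = 1/(52 - 33) = 1/19 ≈ 0.052632)
(t - 6*F(r))² = (1/19 - 6*¼)² = (1/19 - 3/2)² = (-55/38)² = 3025/1444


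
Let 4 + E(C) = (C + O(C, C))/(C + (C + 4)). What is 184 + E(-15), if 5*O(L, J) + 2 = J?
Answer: 11746/65 ≈ 180.71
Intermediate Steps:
O(L, J) = -⅖ + J/5
E(C) = -4 + (-⅖ + 6*C/5)/(4 + 2*C) (E(C) = -4 + (C + (-⅖ + C/5))/(C + (C + 4)) = -4 + (-⅖ + 6*C/5)/(C + (4 + C)) = -4 + (-⅖ + 6*C/5)/(4 + 2*C))
184 + E(-15) = 184 + (-41 - 17*(-15))/(5*(2 - 15)) = 184 + (⅕)*(-41 + 255)/(-13) = 184 + (⅕)*(-1/13)*214 = 184 - 214/65 = 11746/65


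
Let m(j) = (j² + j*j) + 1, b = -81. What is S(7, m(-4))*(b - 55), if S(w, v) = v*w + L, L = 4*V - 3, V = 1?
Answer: -31552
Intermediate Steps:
m(j) = 1 + 2*j² (m(j) = (j² + j²) + 1 = 2*j² + 1 = 1 + 2*j²)
L = 1 (L = 4*1 - 3 = 4 - 3 = 1)
S(w, v) = 1 + v*w (S(w, v) = v*w + 1 = 1 + v*w)
S(7, m(-4))*(b - 55) = (1 + (1 + 2*(-4)²)*7)*(-81 - 55) = (1 + (1 + 2*16)*7)*(-136) = (1 + (1 + 32)*7)*(-136) = (1 + 33*7)*(-136) = (1 + 231)*(-136) = 232*(-136) = -31552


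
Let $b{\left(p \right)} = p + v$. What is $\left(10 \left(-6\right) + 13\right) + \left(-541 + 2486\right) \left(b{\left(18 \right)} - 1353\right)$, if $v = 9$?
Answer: $-2579117$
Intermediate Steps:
$b{\left(p \right)} = 9 + p$ ($b{\left(p \right)} = p + 9 = 9 + p$)
$\left(10 \left(-6\right) + 13\right) + \left(-541 + 2486\right) \left(b{\left(18 \right)} - 1353\right) = \left(10 \left(-6\right) + 13\right) + \left(-541 + 2486\right) \left(\left(9 + 18\right) - 1353\right) = \left(-60 + 13\right) + 1945 \left(27 - 1353\right) = -47 + 1945 \left(-1326\right) = -47 - 2579070 = -2579117$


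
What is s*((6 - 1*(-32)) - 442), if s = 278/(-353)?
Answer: 112312/353 ≈ 318.16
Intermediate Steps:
s = -278/353 (s = 278*(-1/353) = -278/353 ≈ -0.78754)
s*((6 - 1*(-32)) - 442) = -278*((6 - 1*(-32)) - 442)/353 = -278*((6 + 32) - 442)/353 = -278*(38 - 442)/353 = -278/353*(-404) = 112312/353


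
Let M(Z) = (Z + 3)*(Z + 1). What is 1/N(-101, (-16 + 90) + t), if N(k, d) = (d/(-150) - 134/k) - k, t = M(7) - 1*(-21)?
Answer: 606/61303 ≈ 0.0098853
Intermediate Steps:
M(Z) = (1 + Z)*(3 + Z) (M(Z) = (3 + Z)*(1 + Z) = (1 + Z)*(3 + Z))
t = 101 (t = (3 + 7² + 4*7) - 1*(-21) = (3 + 49 + 28) + 21 = 80 + 21 = 101)
N(k, d) = -k - 134/k - d/150 (N(k, d) = (d*(-1/150) - 134/k) - k = (-d/150 - 134/k) - k = (-134/k - d/150) - k = -k - 134/k - d/150)
1/N(-101, (-16 + 90) + t) = 1/(-1*(-101) - 134/(-101) - ((-16 + 90) + 101)/150) = 1/(101 - 134*(-1/101) - (74 + 101)/150) = 1/(101 + 134/101 - 1/150*175) = 1/(101 + 134/101 - 7/6) = 1/(61303/606) = 606/61303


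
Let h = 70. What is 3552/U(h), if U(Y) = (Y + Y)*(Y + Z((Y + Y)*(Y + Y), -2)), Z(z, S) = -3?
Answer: 888/2345 ≈ 0.37868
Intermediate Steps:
U(Y) = 2*Y*(-3 + Y) (U(Y) = (Y + Y)*(Y - 3) = (2*Y)*(-3 + Y) = 2*Y*(-3 + Y))
3552/U(h) = 3552/((2*70*(-3 + 70))) = 3552/((2*70*67)) = 3552/9380 = 3552*(1/9380) = 888/2345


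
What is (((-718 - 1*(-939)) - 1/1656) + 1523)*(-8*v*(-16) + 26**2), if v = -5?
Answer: 2888063/46 ≈ 62784.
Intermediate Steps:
(((-718 - 1*(-939)) - 1/1656) + 1523)*(-8*v*(-16) + 26**2) = (((-718 - 1*(-939)) - 1/1656) + 1523)*(-8*(-5)*(-16) + 26**2) = (((-718 + 939) - 1*1/1656) + 1523)*(40*(-16) + 676) = ((221 - 1/1656) + 1523)*(-640 + 676) = (365975/1656 + 1523)*36 = (2888063/1656)*36 = 2888063/46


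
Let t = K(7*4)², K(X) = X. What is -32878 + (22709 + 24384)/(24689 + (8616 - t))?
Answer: -1069178345/32521 ≈ -32877.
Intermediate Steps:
t = 784 (t = (7*4)² = 28² = 784)
-32878 + (22709 + 24384)/(24689 + (8616 - t)) = -32878 + (22709 + 24384)/(24689 + (8616 - 1*784)) = -32878 + 47093/(24689 + (8616 - 784)) = -32878 + 47093/(24689 + 7832) = -32878 + 47093/32521 = -1069178345/32521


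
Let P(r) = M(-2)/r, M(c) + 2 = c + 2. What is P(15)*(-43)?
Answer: 86/15 ≈ 5.7333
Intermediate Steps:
M(c) = c (M(c) = -2 + (c + 2) = -2 + (2 + c) = c)
P(r) = -2/r
P(15)*(-43) = -2/15*(-43) = 86/15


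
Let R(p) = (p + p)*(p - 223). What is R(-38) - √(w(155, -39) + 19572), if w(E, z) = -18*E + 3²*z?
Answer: 19836 - √16431 ≈ 19708.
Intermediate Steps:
R(p) = 2*p*(-223 + p) (R(p) = (2*p)*(-223 + p) = 2*p*(-223 + p))
w(E, z) = -18*E + 9*z
R(-38) - √(w(155, -39) + 19572) = 2*(-38)*(-223 - 38) - √((-18*155 + 9*(-39)) + 19572) = 2*(-38)*(-261) - √((-2790 - 351) + 19572) = 19836 - √(-3141 + 19572) = 19836 - √16431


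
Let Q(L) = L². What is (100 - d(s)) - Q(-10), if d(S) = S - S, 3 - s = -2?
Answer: 0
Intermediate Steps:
s = 5 (s = 3 - 1*(-2) = 3 + 2 = 5)
d(S) = 0
(100 - d(s)) - Q(-10) = (100 - 1*0) - 1*(-10)² = (100 + 0) - 1*100 = 100 - 100 = 0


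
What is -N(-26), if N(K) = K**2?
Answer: -676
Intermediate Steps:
-N(-26) = -1*(-26)**2 = -1*676 = -676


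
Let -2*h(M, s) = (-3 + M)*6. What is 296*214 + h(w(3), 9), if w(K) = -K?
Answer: 63362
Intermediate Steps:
h(M, s) = 9 - 3*M (h(M, s) = -(-3 + M)*6/2 = -(-18 + 6*M)/2 = 9 - 3*M)
296*214 + h(w(3), 9) = 296*214 + (9 - (-3)*3) = 63344 + (9 - 3*(-3)) = 63344 + (9 + 9) = 63344 + 18 = 63362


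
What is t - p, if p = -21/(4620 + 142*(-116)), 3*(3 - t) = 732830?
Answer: -8685394555/35556 ≈ -2.4427e+5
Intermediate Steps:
t = -732821/3 (t = 3 - ⅓*732830 = 3 - 732830/3 = -732821/3 ≈ -2.4427e+5)
p = 21/11852 (p = -21/(4620 - 16472) = -21/(-11852) = -21*(-1/11852) = 21/11852 ≈ 0.0017719)
t - p = -732821/3 - 1*21/11852 = -732821/3 - 21/11852 = -8685394555/35556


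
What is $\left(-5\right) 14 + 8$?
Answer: $-62$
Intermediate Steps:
$\left(-5\right) 14 + 8 = -70 + 8 = -62$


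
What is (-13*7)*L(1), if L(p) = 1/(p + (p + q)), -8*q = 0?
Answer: -91/2 ≈ -45.500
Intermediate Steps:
q = 0 (q = -⅛*0 = 0)
L(p) = 1/(2*p) (L(p) = 1/(p + (p + 0)) = 1/(p + p) = 1/(2*p))
(-13*7)*L(1) = (-13*7)*((½)/1) = -91/2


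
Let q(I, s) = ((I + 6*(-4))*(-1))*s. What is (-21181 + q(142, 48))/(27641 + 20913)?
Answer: -26845/48554 ≈ -0.55289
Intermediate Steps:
q(I, s) = s*(24 - I) (q(I, s) = ((I - 24)*(-1))*s = ((-24 + I)*(-1))*s = (24 - I)*s = s*(24 - I))
(-21181 + q(142, 48))/(27641 + 20913) = (-21181 + 48*(24 - 1*142))/(27641 + 20913) = (-21181 + 48*(24 - 142))/48554 = (-21181 + 48*(-118))*(1/48554) = (-21181 - 5664)*(1/48554) = -26845*1/48554 = -26845/48554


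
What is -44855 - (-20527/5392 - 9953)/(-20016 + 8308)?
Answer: -2831729024383/63129536 ≈ -44856.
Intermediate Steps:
-44855 - (-20527/5392 - 9953)/(-20016 + 8308) = -44855 - (-20527*1/5392 - 9953)/(-11708) = -44855 - (-20527/5392 - 9953)*(-1)/11708 = -44855 - (-53687103)*(-1)/(5392*11708) = -44855 - 1*53687103/63129536 = -44855 - 53687103/63129536 = -2831729024383/63129536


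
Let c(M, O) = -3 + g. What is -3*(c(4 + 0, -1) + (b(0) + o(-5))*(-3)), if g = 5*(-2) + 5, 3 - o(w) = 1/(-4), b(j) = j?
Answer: 213/4 ≈ 53.250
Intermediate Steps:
o(w) = 13/4 (o(w) = 3 - 1/(-4) = 3 - 1*(-¼) = 3 + ¼ = 13/4)
g = -5 (g = -10 + 5 = -5)
c(M, O) = -8 (c(M, O) = -3 - 5 = -8)
-3*(c(4 + 0, -1) + (b(0) + o(-5))*(-3)) = -3*(-8 + (0 + 13/4)*(-3)) = -3*(-8 + (13/4)*(-3)) = -3*(-8 - 39/4) = -3*(-71/4) = 213/4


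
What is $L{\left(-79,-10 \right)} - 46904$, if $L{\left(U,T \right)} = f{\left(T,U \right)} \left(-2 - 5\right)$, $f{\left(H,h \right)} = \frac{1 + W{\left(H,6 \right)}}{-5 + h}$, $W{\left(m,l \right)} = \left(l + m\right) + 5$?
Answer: $- \frac{281423}{6} \approx -46904.0$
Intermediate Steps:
$W{\left(m,l \right)} = 5 + l + m$
$f{\left(H,h \right)} = \frac{12 + H}{-5 + h}$ ($f{\left(H,h \right)} = \frac{1 + \left(5 + 6 + H\right)}{-5 + h} = \frac{1 + \left(11 + H\right)}{-5 + h} = \frac{12 + H}{-5 + h}$)
$L{\left(U,T \right)} = - \frac{7 \left(12 + T\right)}{-5 + U}$ ($L{\left(U,T \right)} = \frac{12 + T}{-5 + U} \left(-2 - 5\right) = \frac{12 + T}{-5 + U} \left(-7\right) = - \frac{7 \left(12 + T\right)}{-5 + U}$)
$L{\left(-79,-10 \right)} - 46904 = \frac{7 \left(-12 - -10\right)}{-5 - 79} - 46904 = \frac{7 \left(-12 + 10\right)}{-84} - 46904 = 7 \left(- \frac{1}{84}\right) \left(-2\right) - 46904 = \frac{1}{6} - 46904 = - \frac{281423}{6}$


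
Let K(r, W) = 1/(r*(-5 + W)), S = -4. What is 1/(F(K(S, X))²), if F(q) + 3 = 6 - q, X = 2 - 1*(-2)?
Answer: 16/121 ≈ 0.13223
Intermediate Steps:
X = 4 (X = 2 + 2 = 4)
K(r, W) = 1/(r*(-5 + W))
F(q) = 3 - q (F(q) = -3 + (6 - q) = 3 - q)
1/(F(K(S, X))²) = 1/((3 - 1/((-4)*(-5 + 4)))²) = 1/((3 - (-1)/(4*(-1)))²) = 1/((3 - (-1)*(-1)/4)²) = 1/((3 - 1*¼)²) = 1/((3 - ¼)²) = 1/((11/4)²) = 1/(121/16) = 16/121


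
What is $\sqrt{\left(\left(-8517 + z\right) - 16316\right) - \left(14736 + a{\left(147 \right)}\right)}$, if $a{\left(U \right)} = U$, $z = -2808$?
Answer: $2 i \sqrt{10631} \approx 206.21 i$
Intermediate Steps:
$\sqrt{\left(\left(-8517 + z\right) - 16316\right) - \left(14736 + a{\left(147 \right)}\right)} = \sqrt{\left(\left(-8517 - 2808\right) - 16316\right) - 14883} = \sqrt{\left(-11325 - 16316\right) - 14883} = \sqrt{-27641 - 14883} = \sqrt{-42524} = 2 i \sqrt{10631}$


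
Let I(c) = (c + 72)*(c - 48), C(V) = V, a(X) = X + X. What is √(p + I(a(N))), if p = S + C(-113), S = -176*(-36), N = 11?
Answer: √3779 ≈ 61.474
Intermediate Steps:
a(X) = 2*X
S = 6336
I(c) = (-48 + c)*(72 + c) (I(c) = (72 + c)*(-48 + c) = (-48 + c)*(72 + c))
p = 6223 (p = 6336 - 113 = 6223)
√(p + I(a(N))) = √(6223 + (-3456 + (2*11)² + 24*(2*11))) = √(6223 + (-3456 + 22² + 24*22)) = √(6223 + (-3456 + 484 + 528)) = √(6223 - 2444) = √3779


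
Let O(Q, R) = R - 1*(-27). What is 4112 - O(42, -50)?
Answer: 4135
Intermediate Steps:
O(Q, R) = 27 + R (O(Q, R) = R + 27 = 27 + R)
4112 - O(42, -50) = 4112 - (27 - 50) = 4112 - 1*(-23) = 4112 + 23 = 4135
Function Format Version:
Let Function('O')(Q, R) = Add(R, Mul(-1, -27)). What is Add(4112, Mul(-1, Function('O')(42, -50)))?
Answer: 4135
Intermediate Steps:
Function('O')(Q, R) = Add(27, R) (Function('O')(Q, R) = Add(R, 27) = Add(27, R))
Add(4112, Mul(-1, Function('O')(42, -50))) = Add(4112, Mul(-1, Add(27, -50))) = Add(4112, Mul(-1, -23)) = Add(4112, 23) = 4135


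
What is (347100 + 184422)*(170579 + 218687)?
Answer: 206903442852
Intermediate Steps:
(347100 + 184422)*(170579 + 218687) = 531522*389266 = 206903442852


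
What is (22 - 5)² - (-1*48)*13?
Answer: 913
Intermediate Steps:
(22 - 5)² - (-1*48)*13 = 17² - (-48)*13 = 289 - 1*(-624) = 289 + 624 = 913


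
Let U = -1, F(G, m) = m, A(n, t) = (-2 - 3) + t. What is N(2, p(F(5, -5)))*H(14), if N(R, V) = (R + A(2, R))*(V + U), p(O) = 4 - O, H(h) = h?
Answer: -112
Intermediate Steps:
A(n, t) = -5 + t
N(R, V) = (-1 + V)*(-5 + 2*R) (N(R, V) = (R + (-5 + R))*(V - 1) = (-5 + 2*R)*(-1 + V) = (-1 + V)*(-5 + 2*R))
N(2, p(F(5, -5)))*H(14) = (5 - 2*2 + 2*(4 - 1*(-5)) + (4 - 1*(-5))*(-5 + 2))*14 = (5 - 4 + 2*(4 + 5) + (4 + 5)*(-3))*14 = (5 - 4 + 2*9 + 9*(-3))*14 = (5 - 4 + 18 - 27)*14 = -8*14 = -112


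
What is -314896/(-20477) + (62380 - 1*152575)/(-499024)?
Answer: 158987584519/10218514448 ≈ 15.559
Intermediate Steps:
-314896/(-20477) + (62380 - 1*152575)/(-499024) = -314896*(-1/20477) + (62380 - 152575)*(-1/499024) = 314896/20477 - 90195*(-1/499024) = 314896/20477 + 90195/499024 = 158987584519/10218514448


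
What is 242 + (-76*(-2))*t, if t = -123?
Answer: -18454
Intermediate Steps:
242 + (-76*(-2))*t = 242 - 76*(-2)*(-123) = 242 + 152*(-123) = 242 - 18696 = -18454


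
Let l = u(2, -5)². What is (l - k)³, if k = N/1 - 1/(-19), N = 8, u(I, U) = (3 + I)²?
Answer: 1610664739048/6859 ≈ 2.3482e+8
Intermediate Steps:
k = 153/19 (k = 8/1 - 1/(-19) = 8*1 - 1*(-1/19) = 8 + 1/19 = 153/19 ≈ 8.0526)
l = 625 (l = ((3 + 2)²)² = (5²)² = 25² = 625)
(l - k)³ = (625 - 1*153/19)³ = (625 - 153/19)³ = (11722/19)³ = 1610664739048/6859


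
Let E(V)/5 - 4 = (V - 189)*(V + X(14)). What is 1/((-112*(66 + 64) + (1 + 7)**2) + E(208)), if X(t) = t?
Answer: 1/6614 ≈ 0.00015119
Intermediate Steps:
E(V) = 20 + 5*(-189 + V)*(14 + V) (E(V) = 20 + 5*((V - 189)*(V + 14)) = 20 + 5*((-189 + V)*(14 + V)) = 20 + 5*(-189 + V)*(14 + V))
1/((-112*(66 + 64) + (1 + 7)**2) + E(208)) = 1/((-112*(66 + 64) + (1 + 7)**2) + (-13210 - 875*208 + 5*208**2)) = 1/((-112*130 + 8**2) + (-13210 - 182000 + 5*43264)) = 1/((-14560 + 64) + (-13210 - 182000 + 216320)) = 1/(-14496 + 21110) = 1/6614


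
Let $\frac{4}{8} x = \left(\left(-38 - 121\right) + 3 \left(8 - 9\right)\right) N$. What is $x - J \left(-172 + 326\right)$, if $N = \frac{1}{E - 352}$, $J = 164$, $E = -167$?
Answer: $- \frac{4369180}{173} \approx -25255.0$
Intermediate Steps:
$N = - \frac{1}{519}$ ($N = \frac{1}{-167 - 352} = \frac{1}{-519} = - \frac{1}{519} \approx -0.0019268$)
$x = \frac{108}{173}$ ($x = 2 \left(\left(-38 - 121\right) + 3 \left(8 - 9\right)\right) \left(- \frac{1}{519}\right) = 2 \left(-159 + 3 \left(-1\right)\right) \left(- \frac{1}{519}\right) = 2 \left(-159 - 3\right) \left(- \frac{1}{519}\right) = 2 \left(\left(-162\right) \left(- \frac{1}{519}\right)\right) = 2 \cdot \frac{54}{173} = \frac{108}{173} \approx 0.62428$)
$x - J \left(-172 + 326\right) = \frac{108}{173} - 164 \left(-172 + 326\right) = \frac{108}{173} - 164 \cdot 154 = \frac{108}{173} - 25256 = - \frac{4369180}{173}$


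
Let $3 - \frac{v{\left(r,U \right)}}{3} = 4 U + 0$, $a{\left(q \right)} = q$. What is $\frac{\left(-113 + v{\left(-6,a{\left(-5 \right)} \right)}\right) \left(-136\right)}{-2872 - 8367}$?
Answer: $- \frac{5984}{11239} \approx -0.53243$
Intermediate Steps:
$v{\left(r,U \right)} = 9 - 12 U$ ($v{\left(r,U \right)} = 9 - 3 \left(4 U + 0\right) = 9 - 3 \cdot 4 U = 9 - 12 U$)
$\frac{\left(-113 + v{\left(-6,a{\left(-5 \right)} \right)}\right) \left(-136\right)}{-2872 - 8367} = \frac{\left(-113 + \left(9 - -60\right)\right) \left(-136\right)}{-2872 - 8367} = \frac{\left(-113 + \left(9 + 60\right)\right) \left(-136\right)}{-2872 - 8367} = \frac{\left(-113 + 69\right) \left(-136\right)}{-11239} = \left(-44\right) \left(-136\right) \left(- \frac{1}{11239}\right) = 5984 \left(- \frac{1}{11239}\right) = - \frac{5984}{11239}$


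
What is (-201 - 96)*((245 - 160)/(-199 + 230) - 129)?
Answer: 1162458/31 ≈ 37499.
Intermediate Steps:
(-201 - 96)*((245 - 160)/(-199 + 230) - 129) = -297*(85/31 - 129) = -297*(-3914/31) = 1162458/31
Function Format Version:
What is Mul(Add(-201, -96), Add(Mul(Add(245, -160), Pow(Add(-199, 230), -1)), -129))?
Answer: Rational(1162458, 31) ≈ 37499.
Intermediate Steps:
Mul(Add(-201, -96), Add(Mul(Add(245, -160), Pow(Add(-199, 230), -1)), -129)) = Mul(-297, Add(Mul(85, Pow(31, -1)), -129)) = Mul(-297, Add(Mul(85, Rational(1, 31)), -129)) = Mul(-297, Add(Rational(85, 31), -129)) = Mul(-297, Rational(-3914, 31)) = Rational(1162458, 31)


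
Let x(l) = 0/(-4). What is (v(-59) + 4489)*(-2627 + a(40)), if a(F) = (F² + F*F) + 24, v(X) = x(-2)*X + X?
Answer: 2644710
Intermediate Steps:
x(l) = 0 (x(l) = 0*(-¼) = 0)
v(X) = X (v(X) = 0*X + X = 0 + X = X)
a(F) = 24 + 2*F² (a(F) = (F² + F²) + 24 = 2*F² + 24 = 24 + 2*F²)
(v(-59) + 4489)*(-2627 + a(40)) = (-59 + 4489)*(-2627 + (24 + 2*40²)) = 4430*(-2627 + (24 + 2*1600)) = 4430*(-2627 + (24 + 3200)) = 4430*(-2627 + 3224) = 4430*597 = 2644710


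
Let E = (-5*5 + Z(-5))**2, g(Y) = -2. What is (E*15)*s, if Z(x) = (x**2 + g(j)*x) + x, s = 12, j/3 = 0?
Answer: 4500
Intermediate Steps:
j = 0 (j = 3*0 = 0)
Z(x) = x**2 - x (Z(x) = (x**2 - 2*x) + x = x**2 - x)
E = 25 (E = (-5*5 - 5*(-1 - 5))**2 = (-25 - 5*(-6))**2 = (-25 + 30)**2 = 5**2 = 25)
(E*15)*s = (25*15)*12 = 375*12 = 4500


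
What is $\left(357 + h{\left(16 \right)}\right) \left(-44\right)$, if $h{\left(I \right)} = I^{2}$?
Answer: $-26972$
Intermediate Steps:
$\left(357 + h{\left(16 \right)}\right) \left(-44\right) = \left(357 + 16^{2}\right) \left(-44\right) = \left(357 + 256\right) \left(-44\right) = 613 \left(-44\right) = -26972$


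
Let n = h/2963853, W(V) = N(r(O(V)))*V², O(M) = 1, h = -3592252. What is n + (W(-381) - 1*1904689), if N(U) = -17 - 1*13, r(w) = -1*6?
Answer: -18552297758959/2963853 ≈ -6.2595e+6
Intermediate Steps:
r(w) = -6
N(U) = -30 (N(U) = -17 - 13 = -30)
W(V) = -30*V²
n = -3592252/2963853 ≈ -1.2120
n + (W(-381) - 1*1904689) = -3592252/2963853 + (-30*(-381)² - 1*1904689) = -3592252/2963853 + (-30*145161 - 1904689) = -3592252/2963853 + (-4354830 - 1904689) = -3592252/2963853 - 6259519 = -18552297758959/2963853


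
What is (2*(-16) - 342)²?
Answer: 139876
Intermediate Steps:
(2*(-16) - 342)² = (-32 - 342)² = (-374)² = 139876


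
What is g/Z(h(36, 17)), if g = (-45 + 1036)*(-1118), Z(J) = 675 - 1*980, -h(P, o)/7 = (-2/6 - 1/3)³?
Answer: 1107938/305 ≈ 3632.6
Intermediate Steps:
h(P, o) = 56/27 (h(P, o) = -7*(-2/6 - 1/3)³ = -7*(-2*⅙ - 1*⅓)³ = -7*(-⅓ - ⅓)³ = -7*(-⅔)³ = -7*(-8/27) = 56/27)
Z(J) = -305 (Z(J) = 675 - 980 = -305)
g = -1107938 (g = 991*(-1118) = -1107938)
g/Z(h(36, 17)) = -1107938/(-305) = -1107938*(-1/305) = 1107938/305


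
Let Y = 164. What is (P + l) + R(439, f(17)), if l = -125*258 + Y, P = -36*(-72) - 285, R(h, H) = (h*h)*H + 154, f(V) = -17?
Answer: -3305882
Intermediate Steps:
R(h, H) = 154 + H*h² (R(h, H) = h²*H + 154 = H*h² + 154 = 154 + H*h²)
P = 2307 (P = 2592 - 285 = 2307)
l = -32086 (l = -125*258 + 164 = -32250 + 164 = -32086)
(P + l) + R(439, f(17)) = (2307 - 32086) + (154 - 17*439²) = -29779 + (154 - 17*192721) = -29779 + (154 - 3276257) = -29779 - 3276103 = -3305882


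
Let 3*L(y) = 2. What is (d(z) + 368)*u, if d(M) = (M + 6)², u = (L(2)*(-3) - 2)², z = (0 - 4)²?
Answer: 13632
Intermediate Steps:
L(y) = ⅔ (L(y) = (⅓)*2 = ⅔)
z = 16 (z = (-4)² = 16)
u = 16 (u = ((⅔)*(-3) - 2)² = (-2 - 2)² = (-4)² = 16)
d(M) = (6 + M)²
(d(z) + 368)*u = ((6 + 16)² + 368)*16 = (22² + 368)*16 = (484 + 368)*16 = 852*16 = 13632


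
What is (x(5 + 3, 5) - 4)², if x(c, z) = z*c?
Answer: 1296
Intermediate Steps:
x(c, z) = c*z
(x(5 + 3, 5) - 4)² = ((5 + 3)*5 - 4)² = (8*5 - 4)² = (40 - 4)² = 36² = 1296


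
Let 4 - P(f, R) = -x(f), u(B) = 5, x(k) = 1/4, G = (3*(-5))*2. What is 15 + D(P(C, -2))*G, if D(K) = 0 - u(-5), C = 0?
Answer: 165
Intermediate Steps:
G = -30 (G = -15*2 = -30)
x(k) = ¼
P(f, R) = 17/4 (P(f, R) = 4 - (-1)/4 = 4 - 1*(-¼) = 4 + ¼ = 17/4)
D(K) = -5 (D(K) = 0 - 1*5 = 0 - 5 = -5)
15 + D(P(C, -2))*G = 15 - 5*(-30) = 15 + 150 = 165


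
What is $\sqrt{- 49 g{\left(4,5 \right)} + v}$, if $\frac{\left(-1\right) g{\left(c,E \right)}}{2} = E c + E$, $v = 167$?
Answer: $\sqrt{2617} \approx 51.157$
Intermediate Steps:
$g{\left(c,E \right)} = - 2 E - 2 E c$ ($g{\left(c,E \right)} = - 2 \left(E c + E\right) = - 2 \left(E + E c\right) = - 2 E - 2 E c$)
$\sqrt{- 49 g{\left(4,5 \right)} + v} = \sqrt{- 49 \left(\left(-2\right) 5 \left(1 + 4\right)\right) + 167} = \sqrt{- 49 \left(\left(-2\right) 5 \cdot 5\right) + 167} = \sqrt{\left(-49\right) \left(-50\right) + 167} = \sqrt{2450 + 167} = \sqrt{2617}$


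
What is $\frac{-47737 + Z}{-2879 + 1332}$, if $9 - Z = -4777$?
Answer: $\frac{42951}{1547} \approx 27.764$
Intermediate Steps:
$Z = 4786$ ($Z = 9 - -4777 = 9 + 4777 = 4786$)
$\frac{-47737 + Z}{-2879 + 1332} = \frac{-47737 + 4786}{-2879 + 1332} = - \frac{42951}{-1547} = \left(-42951\right) \left(- \frac{1}{1547}\right) = \frac{42951}{1547}$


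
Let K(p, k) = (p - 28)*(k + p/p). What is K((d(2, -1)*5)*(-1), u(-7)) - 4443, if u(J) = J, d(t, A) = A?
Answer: -4305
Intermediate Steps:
K(p, k) = (1 + k)*(-28 + p) (K(p, k) = (-28 + p)*(k + 1) = (-28 + p)*(1 + k) = (1 + k)*(-28 + p))
K((d(2, -1)*5)*(-1), u(-7)) - 4443 = (-28 - 1*5*(-1) - 28*(-7) - 7*(-1*5)*(-1)) - 4443 = (-28 - 5*(-1) + 196 - (-35)*(-1)) - 4443 = (-28 + 5 + 196 - 7*5) - 4443 = (-28 + 5 + 196 - 35) - 4443 = 138 - 4443 = -4305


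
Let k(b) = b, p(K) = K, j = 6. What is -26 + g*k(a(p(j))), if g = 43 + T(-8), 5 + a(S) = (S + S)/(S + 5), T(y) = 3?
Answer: -2264/11 ≈ -205.82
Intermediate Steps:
a(S) = -5 + 2*S/(5 + S) (a(S) = -5 + (S + S)/(S + 5) = -5 + (2*S)/(5 + S) = -5 + 2*S/(5 + S))
g = 46 (g = 43 + 3 = 46)
-26 + g*k(a(p(j))) = -26 + 46*((-25 - 3*6)/(5 + 6)) = -26 + 46*((-25 - 18)/11) = -26 + 46*((1/11)*(-43)) = -26 + 46*(-43/11) = -26 - 1978/11 = -2264/11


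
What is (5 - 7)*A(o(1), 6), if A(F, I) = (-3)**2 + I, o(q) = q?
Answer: -30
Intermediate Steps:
A(F, I) = 9 + I
(5 - 7)*A(o(1), 6) = (5 - 7)*(9 + 6) = -2*15 = -30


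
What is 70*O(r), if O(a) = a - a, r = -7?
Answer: 0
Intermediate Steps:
O(a) = 0
70*O(r) = 70*0 = 0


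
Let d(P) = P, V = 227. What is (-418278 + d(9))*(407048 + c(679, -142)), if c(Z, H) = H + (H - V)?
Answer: -170041824453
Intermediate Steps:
c(Z, H) = -227 + 2*H (c(Z, H) = H + (H - 1*227) = H + (H - 227) = H + (-227 + H) = -227 + 2*H)
(-418278 + d(9))*(407048 + c(679, -142)) = (-418278 + 9)*(407048 + (-227 + 2*(-142))) = -418269*(407048 + (-227 - 284)) = -418269*(407048 - 511) = -418269*406537 = -170041824453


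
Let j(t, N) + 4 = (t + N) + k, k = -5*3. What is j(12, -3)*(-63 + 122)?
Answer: -590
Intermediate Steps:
k = -15
j(t, N) = -19 + N + t (j(t, N) = -4 + ((t + N) - 15) = -4 + ((N + t) - 15) = -4 + (-15 + N + t) = -19 + N + t)
j(12, -3)*(-63 + 122) = (-19 - 3 + 12)*(-63 + 122) = -10*59 = -590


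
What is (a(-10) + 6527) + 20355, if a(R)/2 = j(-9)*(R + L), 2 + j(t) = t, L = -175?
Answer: 30952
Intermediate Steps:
j(t) = -2 + t
a(R) = 3850 - 22*R (a(R) = 2*((-2 - 9)*(R - 175)) = 2*(-11*(-175 + R)) = 2*(1925 - 11*R) = 3850 - 22*R)
(a(-10) + 6527) + 20355 = ((3850 - 22*(-10)) + 6527) + 20355 = ((3850 + 220) + 6527) + 20355 = (4070 + 6527) + 20355 = 10597 + 20355 = 30952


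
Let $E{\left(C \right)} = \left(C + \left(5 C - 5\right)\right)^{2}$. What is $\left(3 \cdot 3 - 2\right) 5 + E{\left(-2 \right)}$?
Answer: $324$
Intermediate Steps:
$E{\left(C \right)} = \left(-5 + 6 C\right)^{2}$ ($E{\left(C \right)} = \left(C + \left(-5 + 5 C\right)\right)^{2} = \left(-5 + 6 C\right)^{2}$)
$\left(3 \cdot 3 - 2\right) 5 + E{\left(-2 \right)} = \left(3 \cdot 3 - 2\right) 5 + \left(-5 + 6 \left(-2\right)\right)^{2} = \left(9 - 2\right) 5 + \left(-5 - 12\right)^{2} = 7 \cdot 5 + \left(-17\right)^{2} = 35 + 289 = 324$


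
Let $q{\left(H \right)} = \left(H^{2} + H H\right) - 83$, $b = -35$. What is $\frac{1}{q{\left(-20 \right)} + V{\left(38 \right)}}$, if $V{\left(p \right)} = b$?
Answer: $\frac{1}{682} \approx 0.0014663$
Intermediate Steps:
$V{\left(p \right)} = -35$
$q{\left(H \right)} = -83 + 2 H^{2}$ ($q{\left(H \right)} = \left(H^{2} + H^{2}\right) - 83 = 2 H^{2} - 83 = -83 + 2 H^{2}$)
$\frac{1}{q{\left(-20 \right)} + V{\left(38 \right)}} = \frac{1}{\left(-83 + 2 \left(-20\right)^{2}\right) - 35} = \frac{1}{\left(-83 + 2 \cdot 400\right) - 35} = \frac{1}{\left(-83 + 800\right) - 35} = \frac{1}{717 - 35} = \frac{1}{682}$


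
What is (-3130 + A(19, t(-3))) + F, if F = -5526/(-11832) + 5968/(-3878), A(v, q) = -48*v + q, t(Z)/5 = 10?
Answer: -15268340965/3823708 ≈ -3993.1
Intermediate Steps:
t(Z) = 50 (t(Z) = 5*10 = 50)
A(v, q) = q - 48*v
F = -4098629/3823708 (F = -5526*(-1/11832) + 5968*(-1/3878) = 921/1972 - 2984/1939 = -4098629/3823708 ≈ -1.0719)
(-3130 + A(19, t(-3))) + F = (-3130 + (50 - 48*19)) - 4098629/3823708 = (-3130 + (50 - 912)) - 4098629/3823708 = (-3130 - 862) - 4098629/3823708 = -3992 - 4098629/3823708 = -15268340965/3823708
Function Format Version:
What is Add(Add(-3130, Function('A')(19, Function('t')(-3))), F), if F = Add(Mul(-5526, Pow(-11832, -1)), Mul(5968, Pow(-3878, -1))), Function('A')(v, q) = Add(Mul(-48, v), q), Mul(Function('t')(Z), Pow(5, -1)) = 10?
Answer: Rational(-15268340965, 3823708) ≈ -3993.1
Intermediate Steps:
Function('t')(Z) = 50 (Function('t')(Z) = Mul(5, 10) = 50)
Function('A')(v, q) = Add(q, Mul(-48, v))
F = Rational(-4098629, 3823708) (F = Add(Mul(-5526, Rational(-1, 11832)), Mul(5968, Rational(-1, 3878))) = Add(Rational(921, 1972), Rational(-2984, 1939)) = Rational(-4098629, 3823708) ≈ -1.0719)
Add(Add(-3130, Function('A')(19, Function('t')(-3))), F) = Add(Add(-3130, Add(50, Mul(-48, 19))), Rational(-4098629, 3823708)) = Add(Add(-3130, Add(50, -912)), Rational(-4098629, 3823708)) = Add(Add(-3130, -862), Rational(-4098629, 3823708)) = Add(-3992, Rational(-4098629, 3823708)) = Rational(-15268340965, 3823708)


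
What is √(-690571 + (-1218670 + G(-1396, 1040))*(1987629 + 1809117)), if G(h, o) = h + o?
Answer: I*√4628332779967 ≈ 2.1514e+6*I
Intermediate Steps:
√(-690571 + (-1218670 + G(-1396, 1040))*(1987629 + 1809117)) = √(-690571 + (-1218670 + (-1396 + 1040))*(1987629 + 1809117)) = √(-690571 + (-1218670 - 356)*3796746) = √(-690571 - 1219026*3796746) = √(-690571 - 4628332089396) = √(-4628332779967) = I*√4628332779967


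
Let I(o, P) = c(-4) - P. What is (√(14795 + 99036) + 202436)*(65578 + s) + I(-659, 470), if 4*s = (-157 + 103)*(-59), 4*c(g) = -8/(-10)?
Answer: 67182939061/5 + 132749*√113831/2 ≈ 1.3459e+10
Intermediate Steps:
c(g) = ⅕ (c(g) = (-8/(-10))/4 = (-8*(-⅒))/4 = (¼)*(⅘) = ⅕)
s = 1593/2 (s = ((-157 + 103)*(-59))/4 = (-54*(-59))/4 = (¼)*3186 = 1593/2 ≈ 796.50)
I(o, P) = ⅕ - P
(√(14795 + 99036) + 202436)*(65578 + s) + I(-659, 470) = (√(14795 + 99036) + 202436)*(65578 + 1593/2) + (⅕ - 1*470) = (√113831 + 202436)*(132749/2) + (⅕ - 470) = (202436 + √113831)*(132749/2) - 2349/5 = (13436588282 + 132749*√113831/2) - 2349/5 = 67182939061/5 + 132749*√113831/2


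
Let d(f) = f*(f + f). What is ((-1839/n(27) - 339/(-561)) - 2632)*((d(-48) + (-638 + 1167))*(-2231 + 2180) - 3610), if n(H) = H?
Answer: 1206678882190/1683 ≈ 7.1698e+8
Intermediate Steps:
d(f) = 2*f² (d(f) = f*(2*f) = 2*f²)
((-1839/n(27) - 339/(-561)) - 2632)*((d(-48) + (-638 + 1167))*(-2231 + 2180) - 3610) = ((-1839/27 - 339/(-561)) - 2632)*((2*(-48)² + (-638 + 1167))*(-2231 + 2180) - 3610) = ((-1839*1/27 - 339*(-1/561)) - 2632)*((2*2304 + 529)*(-51) - 3610) = ((-613/9 + 113/187) - 2632)*((4608 + 529)*(-51) - 3610) = (-113614/1683 - 2632)*(5137*(-51) - 3610) = -4543270*(-261987 - 3610)/1683 = -4543270/1683*(-265597) = 1206678882190/1683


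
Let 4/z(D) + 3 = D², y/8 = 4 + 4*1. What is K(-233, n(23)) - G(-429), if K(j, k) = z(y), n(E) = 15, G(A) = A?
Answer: 1755901/4093 ≈ 429.00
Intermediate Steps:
y = 64 (y = 8*(4 + 4*1) = 8*(4 + 4) = 8*8 = 64)
z(D) = 4/(-3 + D²)
K(j, k) = 4/4093 (K(j, k) = 4/(-3 + 64²) = 4/(-3 + 4096) = 4/4093)
K(-233, n(23)) - G(-429) = 4/4093 - 1*(-429) = 4/4093 + 429 = 1755901/4093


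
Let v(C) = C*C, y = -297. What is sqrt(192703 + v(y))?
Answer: 4*sqrt(17557) ≈ 530.01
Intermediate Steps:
v(C) = C**2
sqrt(192703 + v(y)) = sqrt(192703 + (-297)**2) = sqrt(192703 + 88209) = sqrt(280912) = 4*sqrt(17557)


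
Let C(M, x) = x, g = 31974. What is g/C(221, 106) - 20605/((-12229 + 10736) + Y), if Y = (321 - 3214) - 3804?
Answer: 2031163/6678 ≈ 304.16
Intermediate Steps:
Y = -6697 (Y = -2893 - 3804 = -6697)
g/C(221, 106) - 20605/((-12229 + 10736) + Y) = 31974/106 - 20605/((-12229 + 10736) - 6697) = 31974*(1/106) - 20605/(-1493 - 6697) = 15987/53 - 20605/(-8190) = 15987/53 - 20605*(-1/8190) = 15987/53 + 317/126 = 2031163/6678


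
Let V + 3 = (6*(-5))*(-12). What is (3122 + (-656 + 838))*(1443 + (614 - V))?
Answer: 5616800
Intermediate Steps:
V = 357 (V = -3 + (6*(-5))*(-12) = -3 - 30*(-12) = -3 + 360 = 357)
(3122 + (-656 + 838))*(1443 + (614 - V)) = (3122 + (-656 + 838))*(1443 + (614 - 1*357)) = (3122 + 182)*(1443 + (614 - 357)) = 3304*(1443 + 257) = 3304*1700 = 5616800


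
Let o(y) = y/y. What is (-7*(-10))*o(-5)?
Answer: 70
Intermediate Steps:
o(y) = 1
(-7*(-10))*o(-5) = -7*(-10)*1 = 70*1 = 70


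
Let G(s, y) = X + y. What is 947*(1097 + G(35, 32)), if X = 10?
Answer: 1078633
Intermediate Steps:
G(s, y) = 10 + y
947*(1097 + G(35, 32)) = 947*(1097 + (10 + 32)) = 947*(1097 + 42) = 947*1139 = 1078633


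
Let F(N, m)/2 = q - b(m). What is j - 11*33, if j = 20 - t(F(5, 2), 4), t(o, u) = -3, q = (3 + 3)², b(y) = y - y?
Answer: -340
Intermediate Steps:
b(y) = 0
q = 36 (q = 6² = 36)
F(N, m) = 72 (F(N, m) = 2*(36 - 1*0) = 2*(36 + 0) = 2*36 = 72)
j = 23 (j = 20 - 1*(-3) = 20 + 3 = 23)
j - 11*33 = 23 - 11*33 = 23 - 363 = -340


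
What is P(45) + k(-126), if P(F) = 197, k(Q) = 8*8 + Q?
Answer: 135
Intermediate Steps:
k(Q) = 64 + Q
P(45) + k(-126) = 197 + (64 - 126) = 197 - 62 = 135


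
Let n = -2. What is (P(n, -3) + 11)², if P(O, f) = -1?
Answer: 100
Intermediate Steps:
(P(n, -3) + 11)² = (-1 + 11)² = 10² = 100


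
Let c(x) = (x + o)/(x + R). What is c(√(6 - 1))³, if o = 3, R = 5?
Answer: (3 + √5)³/(5 + √5)³ ≈ 0.37889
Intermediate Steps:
c(x) = (3 + x)/(5 + x) (c(x) = (x + 3)/(x + 5) = (3 + x)/(5 + x))
c(√(6 - 1))³ = ((3 + √(6 - 1))/(5 + √(6 - 1)))³ = ((3 + √5)/(5 + √5))³ = (3 + √5)³/(5 + √5)³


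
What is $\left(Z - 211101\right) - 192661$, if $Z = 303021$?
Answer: $-100741$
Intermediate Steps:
$\left(Z - 211101\right) - 192661 = \left(303021 - 211101\right) - 192661 = 91920 - 192661 = -100741$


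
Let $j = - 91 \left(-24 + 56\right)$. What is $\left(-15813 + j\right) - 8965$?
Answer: $-27690$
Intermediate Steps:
$j = -2912$ ($j = \left(-91\right) 32 = -2912$)
$\left(-15813 + j\right) - 8965 = \left(-15813 - 2912\right) - 8965 = -18725 - 8965 = -27690$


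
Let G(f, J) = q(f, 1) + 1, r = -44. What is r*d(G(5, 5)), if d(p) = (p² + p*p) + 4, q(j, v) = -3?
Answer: -528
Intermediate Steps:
G(f, J) = -2 (G(f, J) = -3 + 1 = -2)
d(p) = 4 + 2*p² (d(p) = (p² + p²) + 4 = 2*p² + 4 = 4 + 2*p²)
r*d(G(5, 5)) = -44*(4 + 2*(-2)²) = -44*(4 + 2*4) = -44*(4 + 8) = -44*12 = -528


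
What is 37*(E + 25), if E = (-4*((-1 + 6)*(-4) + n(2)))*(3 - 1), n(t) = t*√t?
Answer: 6845 - 592*√2 ≈ 6007.8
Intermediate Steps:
n(t) = t^(3/2)
E = 160 - 16*√2 (E = (-4*((-1 + 6)*(-4) + 2^(3/2)))*(3 - 1) = -4*(5*(-4) + 2*√2)*2 = -4*(-20 + 2*√2)*2 = (80 - 8*√2)*2 = 160 - 16*√2 ≈ 137.37)
37*(E + 25) = 37*((160 - 16*√2) + 25) = 37*(185 - 16*√2) = 6845 - 592*√2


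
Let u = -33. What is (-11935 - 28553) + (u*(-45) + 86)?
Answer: -38917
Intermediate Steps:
(-11935 - 28553) + (u*(-45) + 86) = (-11935 - 28553) + (-33*(-45) + 86) = -40488 + (1485 + 86) = -40488 + 1571 = -38917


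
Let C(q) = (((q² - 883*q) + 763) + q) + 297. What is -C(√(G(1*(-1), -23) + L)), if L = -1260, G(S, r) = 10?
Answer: 190 + 22050*I*√2 ≈ 190.0 + 31183.0*I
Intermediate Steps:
C(q) = 1060 + q² - 882*q (C(q) = ((763 + q² - 883*q) + q) + 297 = (763 + q² - 882*q) + 297 = 1060 + q² - 882*q)
-C(√(G(1*(-1), -23) + L)) = -(1060 + (√(10 - 1260))² - 882*√(10 - 1260)) = -(1060 + (√(-1250))² - 22050*I*√2) = -(1060 + (25*I*√2)² - 22050*I*√2) = -(1060 - 1250 - 22050*I*√2) = -(-190 - 22050*I*√2) = 190 + 22050*I*√2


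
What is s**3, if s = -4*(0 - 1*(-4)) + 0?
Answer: -4096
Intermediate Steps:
s = -16 (s = -4*(0 + 4) + 0 = -4*4 + 0 = -16 + 0 = -16)
s**3 = (-16)**3 = -4096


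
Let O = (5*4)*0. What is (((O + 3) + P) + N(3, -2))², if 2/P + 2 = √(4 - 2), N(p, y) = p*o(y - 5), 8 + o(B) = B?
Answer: (44 + √2)² ≈ 2062.4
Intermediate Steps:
o(B) = -8 + B
N(p, y) = p*(-13 + y) (N(p, y) = p*(-8 + (y - 5)) = p*(-8 + (-5 + y)) = p*(-13 + y))
P = 2/(-2 + √2) (P = 2/(-2 + √(4 - 2)) = 2/(-2 + √2) ≈ -3.4142)
O = 0 (O = 20*0 = 0)
(((O + 3) + P) + N(3, -2))² = (((0 + 3) + (-2 - √2)) + 3*(-13 - 2))² = ((3 + (-2 - √2)) + 3*(-15))² = ((1 - √2) - 45)² = (-44 - √2)²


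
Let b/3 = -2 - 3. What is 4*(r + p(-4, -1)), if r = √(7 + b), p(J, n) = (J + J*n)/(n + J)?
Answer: 8*I*√2 ≈ 11.314*I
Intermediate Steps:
p(J, n) = (J + J*n)/(J + n)
b = -15 (b = 3*(-2 - 3) = 3*(-5) = -15)
r = 2*I*√2 (r = √(7 - 15) = √(-8) = 2*I*√2 ≈ 2.8284*I)
4*(r + p(-4, -1)) = 4*(2*I*√2 - 4*(1 - 1)/(-4 - 1)) = 4*(2*I*√2 - 4*0/(-5)) = 4*(2*I*√2 - 4*(-⅕)*0) = 4*(2*I*√2 + 0) = 4*(2*I*√2) = 8*I*√2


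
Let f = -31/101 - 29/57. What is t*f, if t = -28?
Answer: 131488/5757 ≈ 22.840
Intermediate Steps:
f = -4696/5757 (f = -31*1/101 - 29*1/57 = -31/101 - 29/57 = -4696/5757 ≈ -0.81570)
t*f = -28*(-4696/5757) = 131488/5757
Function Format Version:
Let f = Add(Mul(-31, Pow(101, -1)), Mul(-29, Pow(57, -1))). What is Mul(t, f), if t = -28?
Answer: Rational(131488, 5757) ≈ 22.840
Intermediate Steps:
f = Rational(-4696, 5757) (f = Add(Mul(-31, Rational(1, 101)), Mul(-29, Rational(1, 57))) = Add(Rational(-31, 101), Rational(-29, 57)) = Rational(-4696, 5757) ≈ -0.81570)
Mul(t, f) = Mul(-28, Rational(-4696, 5757)) = Rational(131488, 5757)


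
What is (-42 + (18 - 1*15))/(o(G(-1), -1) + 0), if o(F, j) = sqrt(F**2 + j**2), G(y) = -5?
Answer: -3*sqrt(26)/2 ≈ -7.6485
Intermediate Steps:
(-42 + (18 - 1*15))/(o(G(-1), -1) + 0) = (-42 + (18 - 1*15))/(sqrt((-5)**2 + (-1)**2) + 0) = (-42 + (18 - 15))/(sqrt(25 + 1) + 0) = (-42 + 3)/(sqrt(26) + 0) = -39/sqrt(26) = (sqrt(26)/26)*(-39) = -3*sqrt(26)/2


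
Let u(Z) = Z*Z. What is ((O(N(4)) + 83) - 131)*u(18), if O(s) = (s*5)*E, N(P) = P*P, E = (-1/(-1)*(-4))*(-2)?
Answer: 191808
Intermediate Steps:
E = 8 (E = (-1*(-1)*(-4))*(-2) = (1*(-4))*(-2) = -4*(-2) = 8)
N(P) = P²
O(s) = 40*s (O(s) = (s*5)*8 = (5*s)*8 = 40*s)
u(Z) = Z²
((O(N(4)) + 83) - 131)*u(18) = ((40*4² + 83) - 131)*18² = ((40*16 + 83) - 131)*324 = ((640 + 83) - 131)*324 = (723 - 131)*324 = 592*324 = 191808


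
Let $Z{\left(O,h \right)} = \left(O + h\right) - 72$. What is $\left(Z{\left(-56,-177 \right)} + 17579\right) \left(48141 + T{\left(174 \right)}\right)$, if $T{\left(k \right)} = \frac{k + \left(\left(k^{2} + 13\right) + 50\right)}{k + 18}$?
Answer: $\frac{26698651215}{32} \approx 8.3433 \cdot 10^{8}$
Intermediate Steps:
$Z{\left(O,h \right)} = -72 + O + h$
$T{\left(k \right)} = \frac{63 + k + k^{2}}{18 + k}$ ($T{\left(k \right)} = \frac{k + \left(\left(13 + k^{2}\right) + 50\right)}{18 + k} = \frac{k + \left(63 + k^{2}\right)}{18 + k} = \frac{63 + k + k^{2}}{18 + k}$)
$\left(Z{\left(-56,-177 \right)} + 17579\right) \left(48141 + T{\left(174 \right)}\right) = \left(\left(-72 - 56 - 177\right) + 17579\right) \left(48141 + \frac{63 + 174 + 174^{2}}{18 + 174}\right) = \left(-305 + 17579\right) \left(48141 + \frac{63 + 174 + 30276}{192}\right) = 17274 \left(48141 + \frac{1}{192} \cdot 30513\right) = 17274 \left(48141 + \frac{10171}{64}\right) = 17274 \cdot \frac{3091195}{64} = \frac{26698651215}{32}$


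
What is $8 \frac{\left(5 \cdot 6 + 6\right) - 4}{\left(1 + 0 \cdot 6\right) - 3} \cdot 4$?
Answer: $-512$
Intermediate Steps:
$8 \frac{\left(5 \cdot 6 + 6\right) - 4}{\left(1 + 0 \cdot 6\right) - 3} \cdot 4 = 8 \frac{\left(30 + 6\right) - 4}{\left(1 + 0\right) - 3} \cdot 4 = 8 \frac{36 - 4}{1 - 3} \cdot 4 = 8 \frac{32}{-2} \cdot 4 = 8 \cdot 32 \left(- \frac{1}{2}\right) 4 = 8 \left(-16\right) 4 = \left(-128\right) 4 = -512$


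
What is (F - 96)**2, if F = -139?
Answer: 55225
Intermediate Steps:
(F - 96)**2 = (-139 - 96)**2 = (-235)**2 = 55225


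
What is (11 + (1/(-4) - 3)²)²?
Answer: 119025/256 ≈ 464.94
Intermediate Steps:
(11 + (1/(-4) - 3)²)² = (11 + (-¼ - 3)²)² = (11 + (-13/4)²)² = (11 + 169/16)² = (345/16)² = 119025/256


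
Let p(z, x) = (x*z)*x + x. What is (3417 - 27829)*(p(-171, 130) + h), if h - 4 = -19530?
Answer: 71021733952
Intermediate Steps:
p(z, x) = x + z*x² (p(z, x) = z*x² + x = x + z*x²)
h = -19526 (h = 4 - 19530 = -19526)
(3417 - 27829)*(p(-171, 130) + h) = (3417 - 27829)*(130*(1 + 130*(-171)) - 19526) = -24412*(130*(1 - 22230) - 19526) = -24412*(130*(-22229) - 19526) = -24412*(-2889770 - 19526) = -24412*(-2909296) = 71021733952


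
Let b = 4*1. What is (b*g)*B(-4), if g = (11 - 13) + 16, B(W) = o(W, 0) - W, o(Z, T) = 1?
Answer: 280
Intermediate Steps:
b = 4
B(W) = 1 - W
g = 14 (g = -2 + 16 = 14)
(b*g)*B(-4) = (4*14)*(1 - 1*(-4)) = 56*(1 + 4) = 56*5 = 280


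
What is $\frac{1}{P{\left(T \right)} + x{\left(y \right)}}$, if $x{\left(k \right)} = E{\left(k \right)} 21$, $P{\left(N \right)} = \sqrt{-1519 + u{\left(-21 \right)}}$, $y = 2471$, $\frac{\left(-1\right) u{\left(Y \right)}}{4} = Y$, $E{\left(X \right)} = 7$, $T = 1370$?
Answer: $\frac{21}{3292} - \frac{i \sqrt{1435}}{23044} \approx 0.0063791 - 0.0016439 i$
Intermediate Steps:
$u{\left(Y \right)} = - 4 Y$
$P{\left(N \right)} = i \sqrt{1435}$ ($P{\left(N \right)} = \sqrt{-1519 - -84} = \sqrt{-1519 + 84} = \sqrt{-1435} = i \sqrt{1435}$)
$x{\left(k \right)} = 147$ ($x{\left(k \right)} = 7 \cdot 21 = 147$)
$\frac{1}{P{\left(T \right)} + x{\left(y \right)}} = \frac{1}{i \sqrt{1435} + 147} = \frac{1}{147 + i \sqrt{1435}}$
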